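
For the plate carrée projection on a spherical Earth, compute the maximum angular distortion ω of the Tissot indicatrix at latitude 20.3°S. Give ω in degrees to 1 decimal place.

3.7°

In the plate carrée (x = Rλ, y = Rφ), meridians are true-scale (h = 1) and parallels are stretched by k = sec φ.
At 20.3°: h = 1.000, k = 1.066; principal scales a = 1.066, b = 1.000.
sin(ω/2) = (a − b)/(a + b) = 0.06622/2.066 = 0.03205, so ω = 2 arcsin(0.03205) ≈ 3.7°.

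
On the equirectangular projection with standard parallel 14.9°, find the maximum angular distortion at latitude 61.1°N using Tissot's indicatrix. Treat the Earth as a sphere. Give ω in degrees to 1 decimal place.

In the equirectangular projection with standard parallel φ₀ = 14.9° (x = Rλ cos φ₀, y = Rφ), meridians are true-scale (h = 1) and the parallel scale is k = cos φ₀ / cos φ.
At 61.1°: h = 1.000, k = 2.000; principal scales a = 2.000, b = 1.000.
sin(ω/2) = (a − b)/(a + b) = 0.9996/3.000 = 0.3332, so ω = 2 arcsin(0.3332) ≈ 38.9°.

38.9°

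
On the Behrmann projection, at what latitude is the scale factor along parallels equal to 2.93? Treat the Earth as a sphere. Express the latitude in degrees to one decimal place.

72.8°

Behrmann is a cylindrical equal-area projection with standard parallels at ±30°. Cylindrical equal-area (φ₀ = 30°): h = cos φ / cos 30° along meridians, k = cos 30° / cos φ along parallels; h·k = 1.
k = cos φ₀ / cos φ = 2.93  ⇒  cos φ = cos 30° / 2.93 = 0.2956.
φ = arccos(0.2956) ≈ 72.8°.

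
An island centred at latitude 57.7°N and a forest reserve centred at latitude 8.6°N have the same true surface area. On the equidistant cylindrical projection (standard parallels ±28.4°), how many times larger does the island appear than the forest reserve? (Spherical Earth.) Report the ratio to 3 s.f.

1.85

In the equirectangular projection with standard parallel φ₀ = 28.4° (x = Rλ cos φ₀, y = Rφ), meridians are true-scale (h = 1) and the parallel scale is k = cos φ₀ / cos φ.
Areal scale at 57.7°: h·k = 1.000 × 1.646 = 1.646.
Areal scale at 8.6°: h·k = 1.000 × 0.8897 = 0.8897.
Ratio = 1.646/0.8897 ≈ 1.85.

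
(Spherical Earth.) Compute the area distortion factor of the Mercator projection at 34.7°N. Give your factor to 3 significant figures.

1.48

For Mercator, h = k = sec φ (a conformal cylindrical projection has a single point scale, 1/cos φ).
Areal scale = k² = sec²φ = 1/cos²(34.7°) = 1/0.8221² = 1.479.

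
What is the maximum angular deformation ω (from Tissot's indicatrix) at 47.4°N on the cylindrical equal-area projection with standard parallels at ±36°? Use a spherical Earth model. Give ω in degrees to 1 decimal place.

Cylindrical equal-area (φ₀ = 36°): h = cos φ / cos 36° along meridians, k = cos 36° / cos φ along parallels; h·k = 1.
At 47.4°: h = 0.8367, k = 1.195; principal scales a = 1.195, b = 0.8367.
sin(ω/2) = (a − b)/(a + b) = 0.3586/2.032 = 0.1765, so ω = 2 arcsin(0.1765) ≈ 20.3°.

20.3°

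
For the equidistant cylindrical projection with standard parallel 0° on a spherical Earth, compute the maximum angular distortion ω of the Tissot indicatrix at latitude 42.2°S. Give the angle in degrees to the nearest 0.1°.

17.1°

In the plate carrée (x = Rλ, y = Rφ), meridians are true-scale (h = 1) and parallels are stretched by k = sec φ.
At 42.2°: h = 1.000, k = 1.350; principal scales a = 1.350, b = 1.000.
sin(ω/2) = (a − b)/(a + b) = 0.3499/2.350 = 0.1489, so ω = 2 arcsin(0.1489) ≈ 17.1°.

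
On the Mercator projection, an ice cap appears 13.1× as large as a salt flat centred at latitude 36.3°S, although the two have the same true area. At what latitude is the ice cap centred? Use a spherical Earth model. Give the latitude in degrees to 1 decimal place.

77.1°

On Mercator, (apparent₁)/(apparent₂) = sec²φ₁ / sec²φ₂ when true areas are equal.
cos²φ₂ / cos²φ₁ = 13.1  ⇒  cos φ₁ = cos 36.3° / √13.1 = 0.8059/3.619 = 0.2227.
φ₁ = arccos(0.2227) ≈ 77.1°.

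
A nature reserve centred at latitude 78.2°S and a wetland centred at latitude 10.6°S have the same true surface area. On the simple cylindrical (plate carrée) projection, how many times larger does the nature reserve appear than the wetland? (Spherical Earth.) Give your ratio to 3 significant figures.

Plate carrée maps x = Rλ, y = Rφ. The meridian scale is h = 1 and the parallel scale is k = 1/cos φ = sec φ.
Areal scale at 78.2°: h·k = 1.000 × 4.890 = 4.890.
Areal scale at 10.6°: h·k = 1.000 × 1.017 = 1.017.
Ratio = 4.890/1.017 ≈ 4.81.

4.81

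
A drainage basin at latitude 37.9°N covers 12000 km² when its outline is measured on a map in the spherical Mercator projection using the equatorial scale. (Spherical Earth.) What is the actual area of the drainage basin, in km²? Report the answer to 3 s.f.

For Mercator, h = k = sec φ (a conformal cylindrical projection has a single point scale, 1/cos φ).
Areal scale = k² = sec²φ = 1/cos²(37.9°) = 1/0.7891² = 1.606.
True area = apparent / (areal scale) = 12000 / 1.606 ≈ 7470 km².

7470 km²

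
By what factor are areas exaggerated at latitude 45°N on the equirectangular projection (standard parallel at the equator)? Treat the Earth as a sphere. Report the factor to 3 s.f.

1.41

Plate carrée maps x = Rλ, y = Rφ. The meridian scale is h = 1 and the parallel scale is k = 1/cos φ = sec φ.
Areal scale = h·k = 1 × sec φ; at 45°, h = 1.000, k = 1.414, so h·k = 1.414.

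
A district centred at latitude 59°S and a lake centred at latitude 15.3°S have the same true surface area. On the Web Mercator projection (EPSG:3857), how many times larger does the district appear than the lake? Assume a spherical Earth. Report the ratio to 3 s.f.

3.51

On Mercator, area is exaggerated by sec²φ = 1/cos²φ.
At 59°: sec²(59°) = 1/0.5150² = 3.770.
At 15.3°: sec²(15.3°) = 1/0.9646² = 1.075.
Ratio = 3.770/1.075 = cos²(15.3°)/cos²(59°) ≈ 3.51.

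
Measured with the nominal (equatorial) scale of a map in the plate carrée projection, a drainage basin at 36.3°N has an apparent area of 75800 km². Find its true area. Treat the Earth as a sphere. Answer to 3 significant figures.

In the plate carrée (x = Rλ, y = Rφ), meridians are true-scale (h = 1) and parallels are stretched by k = sec φ.
Areal scale = h·k = 1 × sec φ; at 36.3°, h = 1.000, k = 1.241, so h·k = 1.241.
True area = apparent / (areal scale) = 75800 / 1.241 ≈ 61100 km².

61100 km²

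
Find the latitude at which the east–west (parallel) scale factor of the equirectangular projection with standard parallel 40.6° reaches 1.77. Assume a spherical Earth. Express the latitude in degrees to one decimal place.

64.6°

The equidistant cylindrical projection with φ₀ = 40.6° has h = 1 (meridians true) and k = cos φ₀ / cos φ along parallels.
k = cos φ₀ / cos φ = 1.77  ⇒  cos φ = cos 40.6° / 1.77 = 0.4290.
φ = arccos(0.4290) ≈ 64.6°.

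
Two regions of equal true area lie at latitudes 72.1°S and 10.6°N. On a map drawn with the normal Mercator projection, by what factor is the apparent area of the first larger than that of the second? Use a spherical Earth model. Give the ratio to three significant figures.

On Mercator, area is exaggerated by sec²φ = 1/cos²φ.
At 72.1°: sec²(72.1°) = 1/0.3074² = 10.59.
At 10.6°: sec²(10.6°) = 1/0.9829² = 1.035.
Ratio = 10.59/1.035 = cos²(10.6°)/cos²(72.1°) ≈ 10.2.

10.2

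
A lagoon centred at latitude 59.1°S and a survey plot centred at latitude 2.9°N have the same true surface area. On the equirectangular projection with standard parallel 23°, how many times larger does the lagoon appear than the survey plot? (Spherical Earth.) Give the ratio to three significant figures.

1.94

With standard parallel φ₀ = 23°, the equirectangular projection gives x = Rλ cos φ₀, y = Rφ, so h = 1 and k = cos 23° / cos φ.
Areal scale at 59.1°: h·k = 1.000 × 1.792 = 1.792.
Areal scale at 2.9°: h·k = 1.000 × 0.9217 = 0.9217.
Ratio = 1.792/0.9217 ≈ 1.94.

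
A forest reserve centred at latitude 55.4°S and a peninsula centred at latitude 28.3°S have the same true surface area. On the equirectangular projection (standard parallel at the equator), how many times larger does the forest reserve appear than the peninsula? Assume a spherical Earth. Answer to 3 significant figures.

Plate carrée maps x = Rλ, y = Rφ. The meridian scale is h = 1 and the parallel scale is k = 1/cos φ = sec φ.
Areal scale at 55.4°: h·k = 1.000 × 1.761 = 1.761.
Areal scale at 28.3°: h·k = 1.000 × 1.136 = 1.136.
Ratio = 1.761/1.136 ≈ 1.55.

1.55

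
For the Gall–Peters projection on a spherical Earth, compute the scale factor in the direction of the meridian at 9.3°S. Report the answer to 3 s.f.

1.40

The Gall–Peters projection is cylindrical equal-area with φ₀ = 45°. A cylindrical equal-area projection with standard parallel φ₀ has meridian scale h = cos φ / cos φ₀ and parallel scale k = cos φ₀ / cos φ (so areas are preserved, h·k = 1).
h = cos 9.3° / cos 45° = 0.9869/0.7071 = 1.396.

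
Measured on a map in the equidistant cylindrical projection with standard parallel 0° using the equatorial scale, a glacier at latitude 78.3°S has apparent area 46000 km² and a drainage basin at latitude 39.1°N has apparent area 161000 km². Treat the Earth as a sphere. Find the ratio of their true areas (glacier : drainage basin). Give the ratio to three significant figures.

Plate carrée has h = 1 and k = sec φ, giving areal scale sec φ; true area = (apparent area) · cos φ.
True area of glacier: 46000 × cos(78.3°) = 46000 × 0.2028 = 9328 km².
True area of drainage basin: 161000 × cos(39.1°) = 161000 × 0.7760 = 124900 km².
Ratio = 9328 / 124900 ≈ 0.0747.

0.0747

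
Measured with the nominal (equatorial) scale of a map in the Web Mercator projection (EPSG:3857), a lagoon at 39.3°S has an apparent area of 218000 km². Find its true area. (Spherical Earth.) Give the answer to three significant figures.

131000 km²

The Mercator projection is conformal; its linear scale factor is the same in every direction and equals sec φ = 1/cos φ.
Areal scale = k² = sec²φ = 1/cos²(39.3°) = 1/0.7738² = 1.670.
True area = apparent / (areal scale) = 218000 / 1.670 ≈ 131000 km².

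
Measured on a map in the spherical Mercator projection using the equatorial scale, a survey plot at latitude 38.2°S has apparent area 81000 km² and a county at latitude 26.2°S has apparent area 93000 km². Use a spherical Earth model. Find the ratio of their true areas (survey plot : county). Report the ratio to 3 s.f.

On Mercator the areal scale is sec²φ, so true area = apparent × cos²φ.
True area of survey plot: 81000 × cos²(38.2°) = 81000 × 0.6176 = 50020 km².
True area of county: 93000 × cos²(26.2°) = 93000 × 0.8051 = 74870 km².
Ratio = 50020 / 74870 ≈ 0.668.

0.668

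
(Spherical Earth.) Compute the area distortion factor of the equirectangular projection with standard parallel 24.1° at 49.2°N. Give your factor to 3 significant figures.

1.40

With standard parallel φ₀ = 24.1°, the equirectangular projection gives x = Rλ cos φ₀, y = Rφ, so h = 1 and k = cos 24.1° / cos φ.
Areal scale = h·k = 1 × cos φ₀ / cos φ; at 49.2°, h = 1.000, k = 1.397, so h·k = 1.397.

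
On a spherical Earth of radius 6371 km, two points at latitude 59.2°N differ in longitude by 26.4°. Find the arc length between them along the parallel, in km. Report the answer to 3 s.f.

Arc length along a parallel = R cos φ · Δλ (with Δλ in radians).
= 6371 × cos 59.2° × (26.4° × π/180) = 6371 × 0.5120 × 0.4608 ≈ 1500 km.

1500 km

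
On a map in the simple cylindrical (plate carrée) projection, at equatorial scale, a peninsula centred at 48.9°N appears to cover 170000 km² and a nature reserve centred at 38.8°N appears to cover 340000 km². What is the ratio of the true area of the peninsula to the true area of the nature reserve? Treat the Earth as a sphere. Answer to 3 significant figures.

Plate carrée has h = 1 and k = sec φ, giving areal scale sec φ; true area = (apparent area) · cos φ.
True area of peninsula: 170000 × cos(48.9°) = 170000 × 0.6574 = 111800 km².
True area of nature reserve: 340000 × cos(38.8°) = 340000 × 0.7793 = 265000 km².
Ratio = 111800 / 265000 ≈ 0.422.

0.422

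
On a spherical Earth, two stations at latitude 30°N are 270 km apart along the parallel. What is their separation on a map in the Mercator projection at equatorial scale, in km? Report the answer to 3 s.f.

312 km

The Mercator projection is conformal; its linear scale factor is the same in every direction and equals sec φ = 1/cos φ.
Along the parallel, k = sec 30° = 1/0.8660 = 1.155.
Map distance = 270 × 1.155 ≈ 312 km.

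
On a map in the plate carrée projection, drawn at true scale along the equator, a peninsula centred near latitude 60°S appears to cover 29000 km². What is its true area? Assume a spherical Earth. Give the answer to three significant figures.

14500 km²

In the plate carrée (x = Rλ, y = Rφ), meridians are true-scale (h = 1) and parallels are stretched by k = sec φ.
Areal scale = h·k = 1 × sec φ; at 60°, h = 1.000, k = 2.000, so h·k = 2.000.
True area = apparent / (areal scale) = 29000 / 2.000 ≈ 14500 km².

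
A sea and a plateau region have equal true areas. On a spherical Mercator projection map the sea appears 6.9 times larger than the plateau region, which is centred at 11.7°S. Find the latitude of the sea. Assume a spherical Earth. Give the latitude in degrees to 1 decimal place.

68.1°

On Mercator, (apparent₁)/(apparent₂) = sec²φ₁ / sec²φ₂ when true areas are equal.
cos²φ₂ / cos²φ₁ = 6.9  ⇒  cos φ₁ = cos 11.7° / √6.9 = 0.9792/2.627 = 0.3728.
φ₁ = arccos(0.3728) ≈ 68.1°.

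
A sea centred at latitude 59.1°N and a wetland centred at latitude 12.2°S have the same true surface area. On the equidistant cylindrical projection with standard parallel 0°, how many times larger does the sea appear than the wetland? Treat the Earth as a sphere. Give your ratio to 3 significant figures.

Plate carrée maps x = Rλ, y = Rφ. The meridian scale is h = 1 and the parallel scale is k = 1/cos φ = sec φ.
Areal scale at 59.1°: h·k = 1.000 × 1.947 = 1.947.
Areal scale at 12.2°: h·k = 1.000 × 1.023 = 1.023.
Ratio = 1.947/1.023 ≈ 1.90.

1.90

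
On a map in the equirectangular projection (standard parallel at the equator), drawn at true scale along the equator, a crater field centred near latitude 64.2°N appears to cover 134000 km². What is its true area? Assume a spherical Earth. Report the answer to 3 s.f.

58300 km²

For the equirectangular projection with φ₀ = 0 (plate carrée), h = 1 along meridians and k = sec φ along parallels.
Areal scale = h·k = 1 × sec φ; at 64.2°, h = 1.000, k = 2.298, so h·k = 2.298.
True area = apparent / (areal scale) = 134000 / 2.298 ≈ 58300 km².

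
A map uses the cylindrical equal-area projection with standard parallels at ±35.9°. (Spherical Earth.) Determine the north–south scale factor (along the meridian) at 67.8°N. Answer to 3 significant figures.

For cylindrical equal-area with standard parallel φ₀, h = cos φ / cos φ₀ and k = cos φ₀ / cos φ, so h·k = 1.
h = cos 67.8° / cos 35.9° = 0.3778/0.8100 = 0.4664.

0.466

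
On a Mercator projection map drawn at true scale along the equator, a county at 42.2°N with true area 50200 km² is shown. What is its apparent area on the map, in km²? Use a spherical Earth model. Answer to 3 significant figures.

The Mercator projection is conformal; its linear scale factor is the same in every direction and equals sec φ = 1/cos φ.
Areal scale = k² = sec²φ = 1/cos²(42.2°) = 1/0.7408² = 1.822.
Apparent area = 50200 × 1.822 ≈ 91500 km².

91500 km²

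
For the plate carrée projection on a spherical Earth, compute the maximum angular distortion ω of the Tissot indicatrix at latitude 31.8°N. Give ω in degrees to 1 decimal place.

9.3°

Plate carrée maps x = Rλ, y = Rφ. The meridian scale is h = 1 and the parallel scale is k = 1/cos φ = sec φ.
At 31.8°: h = 1.000, k = 1.177; principal scales a = 1.177, b = 1.000.
sin(ω/2) = (a − b)/(a + b) = 0.1766/2.177 = 0.08114, so ω = 2 arcsin(0.08114) ≈ 9.3°.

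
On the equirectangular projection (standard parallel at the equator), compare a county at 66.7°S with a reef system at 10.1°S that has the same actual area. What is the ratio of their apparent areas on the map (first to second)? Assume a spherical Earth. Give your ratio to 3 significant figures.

Plate carrée maps x = Rλ, y = Rφ. The meridian scale is h = 1 and the parallel scale is k = 1/cos φ = sec φ.
Areal scale at 66.7°: h·k = 1.000 × 2.528 = 2.528.
Areal scale at 10.1°: h·k = 1.000 × 1.016 = 1.016.
Ratio = 2.528/1.016 ≈ 2.49.

2.49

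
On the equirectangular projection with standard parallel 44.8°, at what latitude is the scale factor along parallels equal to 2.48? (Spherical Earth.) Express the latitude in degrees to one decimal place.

The equidistant cylindrical projection with φ₀ = 44.8° has h = 1 (meridians true) and k = cos φ₀ / cos φ along parallels.
k = cos φ₀ / cos φ = 2.48  ⇒  cos φ = cos 44.8° / 2.48 = 0.2861.
φ = arccos(0.2861) ≈ 73.4°.

73.4°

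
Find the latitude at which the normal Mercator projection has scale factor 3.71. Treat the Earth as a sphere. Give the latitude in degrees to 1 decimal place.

74.4°

Mercator scale is k = sec φ = 1/cos φ.
1/cos φ = 3.71  ⇒  cos φ = 0.2695  ⇒  φ = arccos(0.2695) ≈ 74.4°.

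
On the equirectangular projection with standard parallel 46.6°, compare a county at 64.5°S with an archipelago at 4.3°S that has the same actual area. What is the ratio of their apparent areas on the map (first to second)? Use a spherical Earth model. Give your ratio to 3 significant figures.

2.32

With standard parallel φ₀ = 46.6°, the equirectangular projection gives x = Rλ cos φ₀, y = Rφ, so h = 1 and k = cos 46.6° / cos φ.
Areal scale at 64.5°: h·k = 1.000 × 1.596 = 1.596.
Areal scale at 4.3°: h·k = 1.000 × 0.6890 = 0.6890.
Ratio = 1.596/0.6890 ≈ 2.32.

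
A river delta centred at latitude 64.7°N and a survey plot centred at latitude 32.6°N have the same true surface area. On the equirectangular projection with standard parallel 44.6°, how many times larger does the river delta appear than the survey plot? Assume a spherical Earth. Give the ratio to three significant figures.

The equidistant cylindrical projection with φ₀ = 44.6° has h = 1 (meridians true) and k = cos φ₀ / cos φ along parallels.
Areal scale at 64.7°: h·k = 1.000 × 1.666 = 1.666.
Areal scale at 32.6°: h·k = 1.000 × 0.8452 = 0.8452.
Ratio = 1.666/0.8452 ≈ 1.97.

1.97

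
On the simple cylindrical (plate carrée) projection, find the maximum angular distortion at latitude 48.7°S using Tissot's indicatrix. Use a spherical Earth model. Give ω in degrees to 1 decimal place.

23.6°

In the plate carrée (x = Rλ, y = Rφ), meridians are true-scale (h = 1) and parallels are stretched by k = sec φ.
At 48.7°: h = 1.000, k = 1.515; principal scales a = 1.515, b = 1.000.
sin(ω/2) = (a − b)/(a + b) = 0.5151/2.515 = 0.2048, so ω = 2 arcsin(0.2048) ≈ 23.6°.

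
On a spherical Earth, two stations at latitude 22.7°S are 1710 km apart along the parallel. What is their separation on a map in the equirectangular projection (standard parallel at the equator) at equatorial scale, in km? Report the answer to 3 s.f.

1850 km

In the plate carrée (x = Rλ, y = Rφ), meridians are true-scale (h = 1) and parallels are stretched by k = sec φ.
Along the parallel, k = sec 22.7° = 1/0.9225 = 1.084.
Map distance = 1710 × 1.084 ≈ 1850 km.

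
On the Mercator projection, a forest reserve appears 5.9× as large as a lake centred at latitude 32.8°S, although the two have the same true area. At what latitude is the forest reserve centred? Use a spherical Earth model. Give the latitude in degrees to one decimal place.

69.8°

Mercator areal scale is sec²φ, so apparent-area ratio = sec²φ₁ / sec²φ₂ = cos²φ₂ / cos²φ₁.
cos²φ₂ / cos²φ₁ = 5.9  ⇒  cos φ₁ = cos 32.8° / √5.9 = 0.8406/2.429 = 0.3461.
φ₁ = arccos(0.3461) ≈ 69.8°.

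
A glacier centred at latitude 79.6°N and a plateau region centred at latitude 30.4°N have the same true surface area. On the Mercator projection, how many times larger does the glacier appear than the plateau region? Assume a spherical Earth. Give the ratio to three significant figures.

On Mercator, area is exaggerated by sec²φ = 1/cos²φ.
At 79.6°: sec²(79.6°) = 1/0.1805² = 30.69.
At 30.4°: sec²(30.4°) = 1/0.8625² = 1.344.
Ratio = 30.69/1.344 = cos²(30.4°)/cos²(79.6°) ≈ 22.8.

22.8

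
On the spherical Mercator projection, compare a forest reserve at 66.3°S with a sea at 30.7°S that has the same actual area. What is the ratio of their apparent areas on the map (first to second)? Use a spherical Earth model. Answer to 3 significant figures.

On Mercator, area is exaggerated by sec²φ = 1/cos²φ.
At 66.3°: sec²(66.3°) = 1/0.4019² = 6.190.
At 30.7°: sec²(30.7°) = 1/0.8599² = 1.353.
Ratio = 6.190/1.353 = cos²(30.7°)/cos²(66.3°) ≈ 4.58.

4.58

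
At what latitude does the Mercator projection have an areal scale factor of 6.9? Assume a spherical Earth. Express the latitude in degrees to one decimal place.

Mercator areal scale is sec²φ.
sec²φ = 6.9  ⇒  cos²φ = 0.1449  ⇒  cos φ = 0.3807.
φ = arccos(0.3807) ≈ 67.6°.

67.6°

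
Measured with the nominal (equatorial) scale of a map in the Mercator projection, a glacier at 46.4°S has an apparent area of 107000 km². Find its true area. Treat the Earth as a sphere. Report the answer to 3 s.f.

Mercator is conformal, so the point scale is isotropic: h = k = sec φ = 1/cos φ.
Areal scale = k² = sec²φ = 1/cos²(46.4°) = 1/0.6896² = 2.103.
True area = apparent / (areal scale) = 107000 / 2.103 ≈ 50900 km².

50900 km²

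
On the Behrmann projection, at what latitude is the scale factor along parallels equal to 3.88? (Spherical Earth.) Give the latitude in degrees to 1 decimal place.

77.1°

Behrmann is a cylindrical equal-area projection with standard parallels at ±30°. For cylindrical equal-area with standard parallel φ₀, h = cos φ / cos φ₀ and k = cos φ₀ / cos φ, so h·k = 1.
k = cos φ₀ / cos φ = 3.88  ⇒  cos φ = cos 30° / 3.88 = 0.2232.
φ = arccos(0.2232) ≈ 77.1°.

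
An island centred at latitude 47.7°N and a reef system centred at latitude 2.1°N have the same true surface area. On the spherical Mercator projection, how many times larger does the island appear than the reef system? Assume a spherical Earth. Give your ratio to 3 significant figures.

2.20

On Mercator, area is exaggerated by sec²φ = 1/cos²φ.
At 47.7°: sec²(47.7°) = 1/0.6730² = 2.208.
At 2.1°: sec²(2.1°) = 1/0.9993² = 1.001.
Ratio = 2.208/1.001 = cos²(2.1°)/cos²(47.7°) ≈ 2.20.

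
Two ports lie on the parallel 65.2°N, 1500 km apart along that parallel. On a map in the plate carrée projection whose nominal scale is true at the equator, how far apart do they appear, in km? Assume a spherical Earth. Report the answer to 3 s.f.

3580 km

For the equirectangular projection with φ₀ = 0 (plate carrée), h = 1 along meridians and k = sec φ along parallels.
Along the parallel, k = sec 65.2° = 1/0.4195 = 2.384.
Map distance = 1500 × 2.384 ≈ 3580 km.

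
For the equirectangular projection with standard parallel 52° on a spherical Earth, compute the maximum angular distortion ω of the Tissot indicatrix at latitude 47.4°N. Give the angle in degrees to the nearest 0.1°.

5.4°

With standard parallel φ₀ = 52°, the equirectangular projection gives x = Rλ cos φ₀, y = Rφ, so h = 1 and k = cos 52° / cos φ.
At 47.4°: h = 1.000, k = 0.9096; principal scales a = 1.000, b = 0.9096.
sin(ω/2) = (a − b)/(a + b) = 0.09044/1.910 = 0.04736, so ω = 2 arcsin(0.04736) ≈ 5.4°.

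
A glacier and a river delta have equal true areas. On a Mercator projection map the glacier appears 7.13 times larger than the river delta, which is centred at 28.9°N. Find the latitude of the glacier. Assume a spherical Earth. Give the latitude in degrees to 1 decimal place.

70.9°

For equal true areas on Mercator, apparent areas scale as sec²φ, so the ratio is cos²φ₂ / cos²φ₁.
cos²φ₂ / cos²φ₁ = 7.13  ⇒  cos φ₁ = cos 28.9° / √7.13 = 0.8755/2.670 = 0.3279.
φ₁ = arccos(0.3279) ≈ 70.9°.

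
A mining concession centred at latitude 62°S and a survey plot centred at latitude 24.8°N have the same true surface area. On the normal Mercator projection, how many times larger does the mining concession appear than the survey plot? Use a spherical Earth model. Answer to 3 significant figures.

Mercator areal scale is sec²φ.
At 62°: sec²(62°) = 1/0.4695² = 4.537.
At 24.8°: sec²(24.8°) = 1/0.9078² = 1.214.
Ratio = 4.537/1.214 = cos²(24.8°)/cos²(62°) ≈ 3.74.

3.74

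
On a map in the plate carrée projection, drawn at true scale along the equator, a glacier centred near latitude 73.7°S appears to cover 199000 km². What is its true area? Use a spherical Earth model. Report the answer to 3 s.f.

For the equirectangular projection with φ₀ = 0 (plate carrée), h = 1 along meridians and k = sec φ along parallels.
Areal scale = h·k = 1 × sec φ; at 73.7°, h = 1.000, k = 3.563, so h·k = 3.563.
True area = apparent / (areal scale) = 199000 / 3.563 ≈ 55900 km².

55900 km²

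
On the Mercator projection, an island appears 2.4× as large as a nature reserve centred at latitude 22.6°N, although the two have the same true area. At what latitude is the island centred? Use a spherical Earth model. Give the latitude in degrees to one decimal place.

53.4°

For equal true areas on Mercator, apparent areas scale as sec²φ, so the ratio is cos²φ₂ / cos²φ₁.
cos²φ₂ / cos²φ₁ = 2.4  ⇒  cos φ₁ = cos 22.6° / √2.4 = 0.9232/1.549 = 0.5959.
φ₁ = arccos(0.5959) ≈ 53.4°.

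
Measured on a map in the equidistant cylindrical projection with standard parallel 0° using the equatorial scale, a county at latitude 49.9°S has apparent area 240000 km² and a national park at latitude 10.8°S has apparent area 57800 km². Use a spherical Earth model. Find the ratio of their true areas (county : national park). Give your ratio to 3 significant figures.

Plate carrée has h = 1 and k = sec φ, giving areal scale sec φ; true area = (apparent area) · cos φ.
True area of county: 240000 × cos(49.9°) = 240000 × 0.6441 = 154600 km².
True area of national park: 57800 × cos(10.8°) = 57800 × 0.9823 = 56780 km².
Ratio = 154600 / 56780 ≈ 2.72.

2.72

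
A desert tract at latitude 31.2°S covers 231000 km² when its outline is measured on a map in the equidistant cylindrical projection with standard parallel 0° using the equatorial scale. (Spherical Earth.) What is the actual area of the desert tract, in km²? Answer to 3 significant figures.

For the equirectangular projection with φ₀ = 0 (plate carrée), h = 1 along meridians and k = sec φ along parallels.
Areal scale = h·k = 1 × sec φ; at 31.2°, h = 1.000, k = 1.169, so h·k = 1.169.
True area = apparent / (areal scale) = 231000 / 1.169 ≈ 198000 km².

198000 km²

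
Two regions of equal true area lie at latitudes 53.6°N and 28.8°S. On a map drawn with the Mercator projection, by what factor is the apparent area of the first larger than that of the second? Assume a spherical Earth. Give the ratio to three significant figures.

2.18

On Mercator, area is exaggerated by sec²φ = 1/cos²φ.
At 53.6°: sec²(53.6°) = 1/0.5934² = 2.840.
At 28.8°: sec²(28.8°) = 1/0.8763² = 1.302.
Ratio = 2.840/1.302 = cos²(28.8°)/cos²(53.6°) ≈ 2.18.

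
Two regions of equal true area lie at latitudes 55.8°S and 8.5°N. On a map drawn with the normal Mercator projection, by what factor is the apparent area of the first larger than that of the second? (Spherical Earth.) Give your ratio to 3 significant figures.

Mercator areal scale is sec²φ.
At 55.8°: sec²(55.8°) = 1/0.5621² = 3.165.
At 8.5°: sec²(8.5°) = 1/0.9890² = 1.022.
Ratio = 3.165/1.022 = cos²(8.5°)/cos²(55.8°) ≈ 3.10.

3.10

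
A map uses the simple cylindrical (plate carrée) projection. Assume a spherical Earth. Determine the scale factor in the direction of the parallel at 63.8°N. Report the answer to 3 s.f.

2.26

Plate carrée maps x = Rλ, y = Rφ. The meridian scale is h = 1 and the parallel scale is k = 1/cos φ = sec φ.
k = 1/cos 63.8° = 1/0.4415 = 2.265.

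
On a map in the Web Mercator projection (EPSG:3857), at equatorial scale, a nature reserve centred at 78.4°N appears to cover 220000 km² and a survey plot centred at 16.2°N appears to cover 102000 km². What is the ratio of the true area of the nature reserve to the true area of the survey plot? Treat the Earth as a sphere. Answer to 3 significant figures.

Mercator's areal exaggeration is sec²φ; hence true area = (apparent area) · cos²φ.
True area of nature reserve: 220000 × cos²(78.4°) = 220000 × 0.04043 = 8895 km².
True area of survey plot: 102000 × cos²(16.2°) = 102000 × 0.9222 = 94060 km².
Ratio = 8895 / 94060 ≈ 0.0946.

0.0946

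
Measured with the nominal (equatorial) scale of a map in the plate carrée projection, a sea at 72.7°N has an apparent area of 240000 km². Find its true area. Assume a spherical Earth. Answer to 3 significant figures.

Plate carrée maps x = Rλ, y = Rφ. The meridian scale is h = 1 and the parallel scale is k = 1/cos φ = sec φ.
Areal scale = h·k = 1 × sec φ; at 72.7°, h = 1.000, k = 3.363, so h·k = 3.363.
True area = apparent / (areal scale) = 240000 / 3.363 ≈ 71400 km².

71400 km²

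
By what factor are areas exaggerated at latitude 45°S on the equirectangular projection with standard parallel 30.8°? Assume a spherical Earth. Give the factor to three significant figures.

The equidistant cylindrical projection with φ₀ = 30.8° has h = 1 (meridians true) and k = cos φ₀ / cos φ along parallels.
Areal scale = h·k = 1 × cos φ₀ / cos φ; at 45°, h = 1.000, k = 1.215, so h·k = 1.215.

1.21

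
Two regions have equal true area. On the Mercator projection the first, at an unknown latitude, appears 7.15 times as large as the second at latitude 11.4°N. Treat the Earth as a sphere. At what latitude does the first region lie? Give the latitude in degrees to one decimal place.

68.5°

Mercator areal scale is sec²φ, so apparent-area ratio = sec²φ₁ / sec²φ₂ = cos²φ₂ / cos²φ₁.
cos²φ₂ / cos²φ₁ = 7.15  ⇒  cos φ₁ = cos 11.4° / √7.15 = 0.9803/2.674 = 0.3666.
φ₁ = arccos(0.3666) ≈ 68.5°.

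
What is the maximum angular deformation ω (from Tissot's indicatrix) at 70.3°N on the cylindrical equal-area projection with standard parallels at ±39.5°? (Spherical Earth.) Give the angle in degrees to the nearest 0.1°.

85.6°

Cylindrical equal-area (φ₀ = 39.5°): h = cos φ / cos 39.5° along meridians, k = cos 39.5° / cos φ along parallels; h·k = 1.
At 70.3°: h = 0.4369, k = 2.289; principal scales a = 2.289, b = 0.4369.
sin(ω/2) = (a − b)/(a + b) = 1.852/2.726 = 0.6795, so ω = 2 arcsin(0.6795) ≈ 85.6°.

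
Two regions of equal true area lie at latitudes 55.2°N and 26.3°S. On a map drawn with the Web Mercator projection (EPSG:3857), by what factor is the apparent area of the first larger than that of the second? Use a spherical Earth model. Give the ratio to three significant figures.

On Mercator, area is exaggerated by sec²φ = 1/cos²φ.
At 55.2°: sec²(55.2°) = 1/0.5707² = 3.070.
At 26.3°: sec²(26.3°) = 1/0.8965² = 1.244.
Ratio = 3.070/1.244 = cos²(26.3°)/cos²(55.2°) ≈ 2.47.

2.47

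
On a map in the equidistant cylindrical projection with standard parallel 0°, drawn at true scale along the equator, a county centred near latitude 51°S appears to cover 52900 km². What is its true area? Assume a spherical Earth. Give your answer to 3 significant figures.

33300 km²

For the equirectangular projection with φ₀ = 0 (plate carrée), h = 1 along meridians and k = sec φ along parallels.
Areal scale = h·k = 1 × sec φ; at 51°, h = 1.000, k = 1.589, so h·k = 1.589.
True area = apparent / (areal scale) = 52900 / 1.589 ≈ 33300 km².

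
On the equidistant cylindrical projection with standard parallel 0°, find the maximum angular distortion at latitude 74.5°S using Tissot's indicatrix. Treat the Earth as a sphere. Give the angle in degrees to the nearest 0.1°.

In the plate carrée (x = Rλ, y = Rφ), meridians are true-scale (h = 1) and parallels are stretched by k = sec φ.
At 74.5°: h = 1.000, k = 3.742; principal scales a = 3.742, b = 1.000.
sin(ω/2) = (a − b)/(a + b) = 2.742/4.742 = 0.5782, so ω = 2 arcsin(0.5782) ≈ 70.7°.

70.7°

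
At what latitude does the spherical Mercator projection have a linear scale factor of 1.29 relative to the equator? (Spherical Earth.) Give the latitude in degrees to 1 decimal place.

39.2°

Mercator scale is k = sec φ = 1/cos φ.
1/cos φ = 1.29  ⇒  cos φ = 0.7752  ⇒  φ = arccos(0.7752) ≈ 39.2°.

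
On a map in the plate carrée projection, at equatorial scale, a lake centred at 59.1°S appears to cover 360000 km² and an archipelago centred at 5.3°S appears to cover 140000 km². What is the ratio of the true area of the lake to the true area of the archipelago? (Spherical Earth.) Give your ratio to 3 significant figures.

1.33

On the plate carrée, areal scale = h·k = 1 × sec φ, so true area = apparent × cos φ.
True area of lake: 360000 × cos(59.1°) = 360000 × 0.5135 = 184900 km².
True area of archipelago: 140000 × cos(5.3°) = 140000 × 0.9957 = 139400 km².
Ratio = 184900 / 139400 ≈ 1.33.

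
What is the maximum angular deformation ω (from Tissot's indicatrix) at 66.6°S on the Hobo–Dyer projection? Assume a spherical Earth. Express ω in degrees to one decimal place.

Hobo–Dyer is a cylindrical equal-area projection with standard parallels at ±37.5°. For cylindrical equal-area with standard parallel φ₀, h = cos φ / cos φ₀ and k = cos φ₀ / cos φ, so h·k = 1.
At 66.6°: h = 0.5006, k = 1.998; principal scales a = 1.998, b = 0.5006.
sin(ω/2) = (a − b)/(a + b) = 1.497/2.498 = 0.5992, so ω = 2 arcsin(0.5992) ≈ 73.6°.

73.6°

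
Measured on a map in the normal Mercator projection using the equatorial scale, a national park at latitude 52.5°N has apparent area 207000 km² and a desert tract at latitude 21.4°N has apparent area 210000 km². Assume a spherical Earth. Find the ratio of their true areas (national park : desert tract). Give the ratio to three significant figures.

On Mercator the areal scale is sec²φ, so true area = apparent × cos²φ.
True area of national park: 207000 × cos²(52.5°) = 207000 × 0.3706 = 76710 km².
True area of desert tract: 210000 × cos²(21.4°) = 210000 × 0.8669 = 182000 km².
Ratio = 76710 / 182000 ≈ 0.421.

0.421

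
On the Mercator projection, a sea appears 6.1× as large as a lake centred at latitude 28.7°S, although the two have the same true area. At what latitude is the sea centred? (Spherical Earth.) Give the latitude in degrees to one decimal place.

On Mercator, (apparent₁)/(apparent₂) = sec²φ₁ / sec²φ₂ when true areas are equal.
cos²φ₂ / cos²φ₁ = 6.1  ⇒  cos φ₁ = cos 28.7° / √6.1 = 0.8771/2.470 = 0.3551.
φ₁ = arccos(0.3551) ≈ 69.2°.

69.2°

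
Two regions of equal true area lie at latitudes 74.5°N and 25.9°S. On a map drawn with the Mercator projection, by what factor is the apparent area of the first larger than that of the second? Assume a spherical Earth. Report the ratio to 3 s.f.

Mercator areal scale is sec²φ.
At 74.5°: sec²(74.5°) = 1/0.2672² = 14.00.
At 25.9°: sec²(25.9°) = 1/0.8996² = 1.236.
Ratio = 14.00/1.236 = cos²(25.9°)/cos²(74.5°) ≈ 11.3.

11.3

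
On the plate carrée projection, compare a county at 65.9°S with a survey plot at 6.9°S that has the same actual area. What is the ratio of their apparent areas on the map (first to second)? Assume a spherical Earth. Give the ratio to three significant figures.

In the plate carrée (x = Rλ, y = Rφ), meridians are true-scale (h = 1) and parallels are stretched by k = sec φ.
Areal scale at 65.9°: h·k = 1.000 × 2.449 = 2.449.
Areal scale at 6.9°: h·k = 1.000 × 1.007 = 1.007.
Ratio = 2.449/1.007 ≈ 2.43.

2.43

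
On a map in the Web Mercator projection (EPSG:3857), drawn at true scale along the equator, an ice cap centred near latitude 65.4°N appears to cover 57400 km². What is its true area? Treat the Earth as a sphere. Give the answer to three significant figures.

9950 km²

For Mercator, h = k = sec φ (a conformal cylindrical projection has a single point scale, 1/cos φ).
Areal scale = k² = sec²φ = 1/cos²(65.4°) = 1/0.4163² = 5.771.
True area = apparent / (areal scale) = 57400 / 5.771 ≈ 9950 km².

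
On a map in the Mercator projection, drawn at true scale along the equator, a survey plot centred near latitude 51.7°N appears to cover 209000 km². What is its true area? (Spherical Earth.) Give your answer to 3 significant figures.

80300 km²

Mercator is conformal, so the point scale is isotropic: h = k = sec φ = 1/cos φ.
Areal scale = k² = sec²φ = 1/cos²(51.7°) = 1/0.6198² = 2.603.
True area = apparent / (areal scale) = 209000 / 2.603 ≈ 80300 km².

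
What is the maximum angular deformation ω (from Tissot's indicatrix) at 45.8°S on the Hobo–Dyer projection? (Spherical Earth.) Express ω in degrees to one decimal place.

The Hobo–Dyer projection is cylindrical equal-area with φ₀ = 37.5°. A cylindrical equal-area projection with standard parallel φ₀ has meridian scale h = cos φ / cos φ₀ and parallel scale k = cos φ₀ / cos φ (so areas are preserved, h·k = 1).
At 45.8°: h = 0.8788, k = 1.138; principal scales a = 1.138, b = 0.8788.
sin(ω/2) = (a − b)/(a + b) = 0.2592/2.017 = 0.1285, so ω = 2 arcsin(0.1285) ≈ 14.8°.

14.8°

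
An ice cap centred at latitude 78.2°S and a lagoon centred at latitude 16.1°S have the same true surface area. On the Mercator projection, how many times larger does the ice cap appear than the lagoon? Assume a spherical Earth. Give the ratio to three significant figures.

Mercator areal scale is sec²φ.
At 78.2°: sec²(78.2°) = 1/0.2045² = 23.91.
At 16.1°: sec²(16.1°) = 1/0.9608² = 1.083.
Ratio = 23.91/1.083 = cos²(16.1°)/cos²(78.2°) ≈ 22.1.

22.1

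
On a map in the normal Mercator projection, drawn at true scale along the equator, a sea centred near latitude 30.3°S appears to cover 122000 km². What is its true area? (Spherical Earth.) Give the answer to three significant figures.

90900 km²

For Mercator, h = k = sec φ (a conformal cylindrical projection has a single point scale, 1/cos φ).
Areal scale = k² = sec²φ = 1/cos²(30.3°) = 1/0.8634² = 1.341.
True area = apparent / (areal scale) = 122000 / 1.341 ≈ 90900 km².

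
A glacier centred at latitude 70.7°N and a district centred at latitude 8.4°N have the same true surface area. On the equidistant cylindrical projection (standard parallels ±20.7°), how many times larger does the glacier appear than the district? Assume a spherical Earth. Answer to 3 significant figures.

2.99

In the equirectangular projection with standard parallel φ₀ = 20.7° (x = Rλ cos φ₀, y = Rφ), meridians are true-scale (h = 1) and the parallel scale is k = cos φ₀ / cos φ.
Areal scale at 70.7°: h·k = 1.000 × 2.830 = 2.830.
Areal scale at 8.4°: h·k = 1.000 × 0.9456 = 0.9456.
Ratio = 2.830/0.9456 ≈ 2.99.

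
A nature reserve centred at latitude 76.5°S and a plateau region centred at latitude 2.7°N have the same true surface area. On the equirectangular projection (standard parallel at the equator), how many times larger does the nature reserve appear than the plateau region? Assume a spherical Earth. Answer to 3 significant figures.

4.28

In the plate carrée (x = Rλ, y = Rφ), meridians are true-scale (h = 1) and parallels are stretched by k = sec φ.
Areal scale at 76.5°: h·k = 1.000 × 4.284 = 4.284.
Areal scale at 2.7°: h·k = 1.000 × 1.001 = 1.001.
Ratio = 4.284/1.001 ≈ 4.28.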